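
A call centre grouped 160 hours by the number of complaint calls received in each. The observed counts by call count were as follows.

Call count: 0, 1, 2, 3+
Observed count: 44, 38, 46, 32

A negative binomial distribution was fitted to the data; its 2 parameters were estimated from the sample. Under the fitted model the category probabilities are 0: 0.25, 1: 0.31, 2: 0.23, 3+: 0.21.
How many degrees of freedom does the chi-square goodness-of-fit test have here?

1

There are k = 4 categories and 2 parameters estimated from the data, so df = 4 − 1 − 2 = 1.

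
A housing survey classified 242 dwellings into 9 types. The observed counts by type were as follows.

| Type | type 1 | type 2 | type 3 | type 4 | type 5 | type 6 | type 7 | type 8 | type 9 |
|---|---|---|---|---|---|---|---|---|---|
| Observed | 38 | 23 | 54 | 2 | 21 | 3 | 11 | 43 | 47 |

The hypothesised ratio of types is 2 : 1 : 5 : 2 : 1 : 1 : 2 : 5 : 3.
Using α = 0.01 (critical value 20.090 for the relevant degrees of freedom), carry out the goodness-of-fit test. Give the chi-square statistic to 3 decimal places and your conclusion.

Ratio total = 22. Expected counts: 242×2/22 = 22, 242×1/22 = 11, 242×5/22 = 55, 242×2/22 = 22, 242×1/22 = 11, 242×1/22 = 11, 242×2/22 = 22, 242×5/22 = 55, 242×3/22 = 33.
cat         O        E   (O−E)²/E
type 1     38       22    11.6364
type 2     23       11    13.0909
type 3     54       55     0.0182
type 4      2       22    18.1818
type 5     21       11     9.0909
type 6      3       11     5.8182
type 7     11       22     5.5000
type 8     43       55     2.6182
type 9     47       33     5.9394
Sum = 71.894
df = 8. Since 71.894 > 20.090, we reject H₀.

71.894; reject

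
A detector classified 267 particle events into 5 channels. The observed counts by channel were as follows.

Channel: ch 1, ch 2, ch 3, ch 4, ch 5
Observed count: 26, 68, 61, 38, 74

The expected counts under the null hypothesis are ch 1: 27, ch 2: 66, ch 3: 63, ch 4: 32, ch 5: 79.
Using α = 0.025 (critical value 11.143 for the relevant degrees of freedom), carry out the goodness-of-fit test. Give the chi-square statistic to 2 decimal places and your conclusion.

χ² = (26−27)²/27 + (68−66)²/66 + (61−63)²/63 + (38−32)²/32 + (74−79)²/79
   = 0.037 + 0.061 + 0.063 + 1.125 + 0.316
Sum = 1.60
df = 4. Since 1.60 < 11.143, we do not reject H₀.

1.60; do not reject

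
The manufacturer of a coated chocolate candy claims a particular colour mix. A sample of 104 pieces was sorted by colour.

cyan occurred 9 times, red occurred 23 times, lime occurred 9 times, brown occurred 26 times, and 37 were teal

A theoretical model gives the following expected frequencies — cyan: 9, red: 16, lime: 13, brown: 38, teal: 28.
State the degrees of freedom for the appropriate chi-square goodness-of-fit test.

4

There are k = 5 categories and no parameters were estimated from the data, so df = 5 − 1 = 4.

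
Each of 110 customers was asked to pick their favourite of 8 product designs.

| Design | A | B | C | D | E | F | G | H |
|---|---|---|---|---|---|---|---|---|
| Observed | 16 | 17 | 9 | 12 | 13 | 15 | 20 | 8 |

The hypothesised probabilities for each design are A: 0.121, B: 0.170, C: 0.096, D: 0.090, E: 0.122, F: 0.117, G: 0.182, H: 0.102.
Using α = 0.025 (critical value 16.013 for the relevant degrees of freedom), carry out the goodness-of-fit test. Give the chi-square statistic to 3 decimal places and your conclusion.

Expected counts E_i = n·p_i: 110×0.121 = 13.31, 110×0.170 = 18.7, 110×0.096 = 10.56, 110×0.090 = 9.9, 110×0.122 = 13.42, 110×0.117 = 12.87, 110×0.182 = 20.02, 110×0.102 = 11.22.
A: (16 − 13.31)²/13.31 = 7.2361/13.31 = 0.5437
B: (17 − 18.7)²/18.7 = 2.89/18.7 = 0.1545
C: (9 − 10.56)²/10.56 = 2.4336/10.56 = 0.2305
D: (12 − 9.9)²/9.9 = 4.41/9.9 = 0.4455
E: (13 − 13.42)²/13.42 = 0.1764/13.42 = 0.0131
F: (15 − 12.87)²/12.87 = 4.5369/12.87 = 0.3525
G: (20 − 20.02)²/20.02 = 0.0004/20.02 = 0.0000
H: (8 − 11.22)²/11.22 = 10.3684/11.22 = 0.9241
Sum = 2.664
df = 7. Since 2.664 < 16.013, we do not reject H₀.

2.664; do not reject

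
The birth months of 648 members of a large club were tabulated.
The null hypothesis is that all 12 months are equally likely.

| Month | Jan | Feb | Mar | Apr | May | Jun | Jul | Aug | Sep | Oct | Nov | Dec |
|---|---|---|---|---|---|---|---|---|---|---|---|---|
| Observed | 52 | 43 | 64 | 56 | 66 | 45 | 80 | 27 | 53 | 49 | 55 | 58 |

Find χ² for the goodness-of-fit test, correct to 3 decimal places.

35.222

Under H₀ each category has probability 1/12, so each expected count is 648/12 = 54.
cat         O        E   (O−E)²/E
Jan        52       54     0.0741
Feb        43       54     2.2407
Mar        64       54     1.8519
Apr        56       54     0.0741
May        66       54     2.6667
Jun        45       54     1.5000
Jul        80       54    12.5185
Aug        27       54    13.5000
Sep        53       54     0.0185
Oct        49       54     0.4630
Nov        55       54     0.0185
Dec        58       54     0.2963
Sum = 35.222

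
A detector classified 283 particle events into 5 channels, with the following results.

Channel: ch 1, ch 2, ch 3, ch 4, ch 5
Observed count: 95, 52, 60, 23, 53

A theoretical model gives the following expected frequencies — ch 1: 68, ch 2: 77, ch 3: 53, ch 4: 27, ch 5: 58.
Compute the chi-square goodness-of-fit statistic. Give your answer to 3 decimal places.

20.786

cat         O        E   (O−E)²/E
ch 1       95       68    10.7206
ch 2       52       77     8.1169
ch 3       60       53     0.9245
ch 4       23       27     0.5926
ch 5       53       58     0.4310
Sum = 20.786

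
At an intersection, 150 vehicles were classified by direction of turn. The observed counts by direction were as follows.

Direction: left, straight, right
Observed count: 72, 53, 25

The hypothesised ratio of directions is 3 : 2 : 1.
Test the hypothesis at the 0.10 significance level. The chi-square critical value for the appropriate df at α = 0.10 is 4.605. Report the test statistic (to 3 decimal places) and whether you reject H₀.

0.300; do not reject

Ratio total = 6. Expected counts: 150×3/6 = 75, 150×2/6 = 50, 150×1/6 = 25.
left: (72 − 75)²/75 = 9/75 = 0.1200
straight: (53 − 50)²/50 = 9/50 = 0.1800
right: (25 − 25)²/25 = 0/25 = 0.0000
Sum = 0.300
df = 2. Since 0.300 < 4.605, we do not reject H₀.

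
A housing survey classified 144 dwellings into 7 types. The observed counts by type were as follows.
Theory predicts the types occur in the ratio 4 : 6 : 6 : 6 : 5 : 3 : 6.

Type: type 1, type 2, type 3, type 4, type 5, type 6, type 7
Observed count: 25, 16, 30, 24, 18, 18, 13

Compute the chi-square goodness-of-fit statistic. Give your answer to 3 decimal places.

17.471

Ratio total = 36. Expected counts: 144×4/36 = 16, 144×6/36 = 24, 144×6/36 = 24, 144×6/36 = 24, 144×5/36 = 20, 144×3/36 = 12, 144×6/36 = 24.
cat         O        E   (O−E)²/E
type 1     25       16     5.0625
type 2     16       24     2.6667
type 3     30       24     1.5000
type 4     24       24     0.0000
type 5     18       20     0.2000
type 6     18       12     3.0000
type 7     13       24     5.0417
Sum = 17.471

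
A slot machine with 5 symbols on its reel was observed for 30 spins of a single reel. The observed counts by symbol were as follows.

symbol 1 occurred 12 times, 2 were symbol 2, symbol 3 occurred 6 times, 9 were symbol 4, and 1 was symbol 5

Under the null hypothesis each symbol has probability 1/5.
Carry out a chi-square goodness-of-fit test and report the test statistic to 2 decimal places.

14.33

Under H₀ each category has probability 1/5, so each expected count is 30/5 = 6.
cat           O        E   (O−E)²/E
symbol 1     12        6      6.000
symbol 2      2        6      2.667
symbol 3      6        6      0.000
symbol 4      9        6      1.500
symbol 5      1        6      4.167
Sum = 14.33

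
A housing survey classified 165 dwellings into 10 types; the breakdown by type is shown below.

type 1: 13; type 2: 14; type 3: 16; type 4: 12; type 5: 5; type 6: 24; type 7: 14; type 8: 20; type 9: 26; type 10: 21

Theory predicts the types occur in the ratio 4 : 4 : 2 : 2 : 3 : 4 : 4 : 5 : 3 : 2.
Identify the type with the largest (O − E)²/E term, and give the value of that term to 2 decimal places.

type 10, 12.10

Ratio total = 33. Expected counts: 165×4/33 = 20, 165×4/33 = 20, 165×2/33 = 10, 165×2/33 = 10, 165×3/33 = 15, 165×4/33 = 20, 165×4/33 = 20, 165×5/33 = 25, 165×3/33 = 15, 165×2/33 = 10.
cat          O        E   (O−E)²/E
type 1      13       20      2.450
type 2      14       20      1.800
type 3      16       10      3.600
type 4      12       10      0.400
type 5       5       15      6.667
type 6      24       20      0.800
type 7      14       20      1.800
type 8      20       25      1.000
type 9      26       15      8.067
type 10     21       10     12.100
The largest term is for type 10: 12.10.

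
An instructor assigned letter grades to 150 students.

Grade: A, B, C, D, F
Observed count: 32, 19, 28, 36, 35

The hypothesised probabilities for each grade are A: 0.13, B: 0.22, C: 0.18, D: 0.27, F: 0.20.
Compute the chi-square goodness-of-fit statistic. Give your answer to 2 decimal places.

Expected counts E_i = n·p_i: 150×0.13 = 19.5, 150×0.22 = 33, 150×0.18 = 27, 150×0.27 = 40.5, 150×0.20 = 30.
A: (32 − 19.5)²/19.5 = 156.25/19.5 = 8.013
B: (19 − 33)²/33 = 196/33 = 5.939
C: (28 − 27)²/27 = 1/27 = 0.037
D: (36 − 40.5)²/40.5 = 20.25/40.5 = 0.500
F: (35 − 30)²/30 = 25/30 = 0.833
Sum = 15.32

15.32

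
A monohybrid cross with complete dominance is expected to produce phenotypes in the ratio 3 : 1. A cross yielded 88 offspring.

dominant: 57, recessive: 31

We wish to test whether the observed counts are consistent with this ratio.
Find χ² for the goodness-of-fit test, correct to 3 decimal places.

Ratio total = 4. Expected counts: 88×3/4 = 66, 88×1/4 = 22.
dominant: (57 − 66)²/66 = 81/66 = 1.2273
recessive: (31 − 22)²/22 = 81/22 = 3.6818
Sum = 4.909

4.909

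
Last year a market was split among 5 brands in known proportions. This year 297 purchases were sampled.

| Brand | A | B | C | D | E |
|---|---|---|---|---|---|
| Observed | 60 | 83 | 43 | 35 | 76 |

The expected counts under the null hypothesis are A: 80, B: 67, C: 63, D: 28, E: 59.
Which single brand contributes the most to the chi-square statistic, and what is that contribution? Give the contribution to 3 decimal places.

cat         O        E   (O−E)²/E
A          60       80     5.0000
B          83       67     3.8209
C          43       63     6.3492
D          35       28     1.7500
E          76       59     4.8983
The largest term is for C: 6.349.

C, 6.349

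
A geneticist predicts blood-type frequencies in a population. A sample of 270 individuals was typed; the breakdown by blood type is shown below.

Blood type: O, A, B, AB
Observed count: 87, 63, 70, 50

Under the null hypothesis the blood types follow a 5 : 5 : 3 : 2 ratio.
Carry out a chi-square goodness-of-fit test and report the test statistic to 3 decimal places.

18.385

Ratio total = 15. Expected counts: 270×5/15 = 90, 270×5/15 = 90, 270×3/15 = 54, 270×2/15 = 36.
χ² = (87−90)²/90 + (63−90)²/90 + (70−54)²/54 + (50−36)²/36
   = 0.1000 + 8.1000 + 4.7407 + 5.4444
Sum = 18.385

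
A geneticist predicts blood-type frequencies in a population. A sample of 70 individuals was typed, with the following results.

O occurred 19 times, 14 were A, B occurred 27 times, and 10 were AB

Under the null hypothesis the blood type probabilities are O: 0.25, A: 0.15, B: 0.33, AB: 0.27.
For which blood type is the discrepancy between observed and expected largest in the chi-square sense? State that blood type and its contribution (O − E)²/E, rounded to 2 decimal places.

AB, 4.19

Expected counts E_i = n·p_i: 70×0.25 = 17.5, 70×0.15 = 10.5, 70×0.33 = 23.1, 70×0.27 = 18.9.
χ² = (19−17.5)²/17.5 + (14−10.5)²/10.5 + (27−23.1)²/23.1 + (10−18.9)²/18.9
   = 0.129 + 1.167 + 0.658 + 4.191
The largest term is for AB: 4.19.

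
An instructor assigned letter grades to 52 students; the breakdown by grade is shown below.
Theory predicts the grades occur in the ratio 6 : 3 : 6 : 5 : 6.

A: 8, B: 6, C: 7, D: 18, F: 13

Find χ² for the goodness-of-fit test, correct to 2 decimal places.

Ratio total = 26. Expected counts: 52×6/26 = 12, 52×3/26 = 6, 52×6/26 = 12, 52×5/26 = 10, 52×6/26 = 12.
cat         O        E   (O−E)²/E
A           8       12      1.333
B           6        6      0.000
C           7       12      2.083
D          18       10      6.400
F          13       12      0.083
Sum = 9.90

9.90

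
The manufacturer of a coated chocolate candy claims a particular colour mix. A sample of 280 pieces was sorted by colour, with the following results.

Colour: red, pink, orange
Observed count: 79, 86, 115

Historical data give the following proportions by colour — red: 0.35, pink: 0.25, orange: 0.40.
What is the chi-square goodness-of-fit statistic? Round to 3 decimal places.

7.421

Expected counts E_i = n·p_i: 280×0.35 = 98, 280×0.25 = 70, 280×0.40 = 112.
red: (79 − 98)²/98 = 361/98 = 3.6837
pink: (86 − 70)²/70 = 256/70 = 3.6571
orange: (115 − 112)²/112 = 9/112 = 0.0804
Sum = 7.421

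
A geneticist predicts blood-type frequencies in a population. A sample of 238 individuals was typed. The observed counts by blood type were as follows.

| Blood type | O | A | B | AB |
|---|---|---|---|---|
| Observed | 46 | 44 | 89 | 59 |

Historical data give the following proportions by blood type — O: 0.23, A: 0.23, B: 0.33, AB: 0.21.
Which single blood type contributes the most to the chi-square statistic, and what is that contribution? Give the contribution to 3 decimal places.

Expected counts E_i = n·p_i: 238×0.23 = 54.74, 238×0.23 = 54.74, 238×0.33 = 78.54, 238×0.21 = 49.98.
cat         O        E   (O−E)²/E
O          46    54.74     1.3955
A          44    54.74     2.1072
B          89    78.54     1.3931
AB         59    49.98     1.6279
The largest term is for A: 2.107.

A, 2.107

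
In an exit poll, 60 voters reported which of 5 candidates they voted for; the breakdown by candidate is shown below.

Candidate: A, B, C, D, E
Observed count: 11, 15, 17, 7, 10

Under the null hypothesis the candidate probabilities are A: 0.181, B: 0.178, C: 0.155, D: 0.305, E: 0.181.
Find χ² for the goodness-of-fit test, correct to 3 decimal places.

Expected counts E_i = n·p_i: 60×0.181 = 10.86, 60×0.178 = 10.68, 60×0.155 = 9.3, 60×0.305 = 18.3, 60×0.181 = 10.86.
χ² = (11−10.86)²/10.86 + (15−10.68)²/10.68 + (17−9.3)²/9.3 + (7−18.3)²/18.3 + (10−10.86)²/10.86
   = 0.0018 + 1.7474 + 6.3753 + 6.9776 + 0.0681
Sum = 15.170

15.170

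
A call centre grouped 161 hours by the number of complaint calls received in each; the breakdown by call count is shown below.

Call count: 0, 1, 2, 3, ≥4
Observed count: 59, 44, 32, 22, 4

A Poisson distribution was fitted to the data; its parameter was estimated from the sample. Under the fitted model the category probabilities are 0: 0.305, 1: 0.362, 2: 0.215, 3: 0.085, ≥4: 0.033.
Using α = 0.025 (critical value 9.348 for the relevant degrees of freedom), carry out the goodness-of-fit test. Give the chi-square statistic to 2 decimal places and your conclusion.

11.07; reject

Expected counts E_i = n·p_i: 161×0.305 = 49.105, 161×0.362 = 58.282, 161×0.215 = 34.615, 161×0.085 = 13.685, 161×0.033 = 5.313.
cat         O        E   (O−E)²/E
0          59   49.105      1.994
1          44   58.282      3.500
2          32   34.615      0.198
3          22   13.685      5.052
≥4          4    5.313      0.324
Sum = 11.07
df = 3. Since 11.07 > 9.348, we reject H₀.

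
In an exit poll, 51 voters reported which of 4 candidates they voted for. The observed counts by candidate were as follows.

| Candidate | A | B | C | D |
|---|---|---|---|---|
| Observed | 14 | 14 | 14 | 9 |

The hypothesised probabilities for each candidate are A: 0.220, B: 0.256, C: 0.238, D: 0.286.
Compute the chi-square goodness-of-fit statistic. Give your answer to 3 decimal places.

Expected counts E_i = n·p_i: 51×0.220 = 11.22, 51×0.256 = 13.056, 51×0.238 = 12.138, 51×0.286 = 14.586.
χ² = (14−11.22)²/11.22 + (14−13.056)²/13.056 + (14−12.138)²/12.138 + (9−14.586)²/14.586
   = 0.6888 + 0.0683 + 0.2856 + 2.1393
Sum = 3.182

3.182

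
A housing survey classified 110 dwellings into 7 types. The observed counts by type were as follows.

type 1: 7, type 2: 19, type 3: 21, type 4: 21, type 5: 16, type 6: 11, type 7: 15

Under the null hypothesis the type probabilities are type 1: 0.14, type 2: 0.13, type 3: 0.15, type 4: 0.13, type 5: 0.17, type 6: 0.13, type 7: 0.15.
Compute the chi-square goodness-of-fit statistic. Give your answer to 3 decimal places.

11.781

Expected counts E_i = n·p_i: 110×0.14 = 15.4, 110×0.13 = 14.3, 110×0.15 = 16.5, 110×0.13 = 14.3, 110×0.17 = 18.7, 110×0.13 = 14.3, 110×0.15 = 16.5.
type 1: (7 − 15.4)²/15.4 = 70.56/15.4 = 4.5818
type 2: (19 − 14.3)²/14.3 = 22.09/14.3 = 1.5448
type 3: (21 − 16.5)²/16.5 = 20.25/16.5 = 1.2273
type 4: (21 − 14.3)²/14.3 = 44.89/14.3 = 3.1392
type 5: (16 − 18.7)²/18.7 = 7.29/18.7 = 0.3898
type 6: (11 − 14.3)²/14.3 = 10.89/14.3 = 0.7615
type 7: (15 − 16.5)²/16.5 = 2.25/16.5 = 0.1364
Sum = 11.781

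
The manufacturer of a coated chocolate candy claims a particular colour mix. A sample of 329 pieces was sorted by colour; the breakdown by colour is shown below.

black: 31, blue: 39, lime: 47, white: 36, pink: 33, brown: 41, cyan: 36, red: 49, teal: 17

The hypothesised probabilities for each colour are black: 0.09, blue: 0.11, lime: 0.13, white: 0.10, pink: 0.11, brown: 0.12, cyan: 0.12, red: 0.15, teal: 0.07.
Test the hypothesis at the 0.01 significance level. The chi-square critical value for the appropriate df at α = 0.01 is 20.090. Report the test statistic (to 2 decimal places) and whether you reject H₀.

3.22; do not reject

Expected counts E_i = n·p_i: 329×0.09 = 29.61, 329×0.11 = 36.19, 329×0.13 = 42.77, 329×0.10 = 32.9, 329×0.11 = 36.19, 329×0.12 = 39.48, 329×0.12 = 39.48, 329×0.15 = 49.35, 329×0.07 = 23.03.
cat         O        E   (O−E)²/E
black      31    29.61      0.065
blue       39    36.19      0.218
lime       47    42.77      0.418
white      36     32.9      0.292
pink       33    36.19      0.281
brown      41    39.48      0.059
cyan       36    39.48      0.307
red        49    49.35      0.002
teal       17    23.03      1.579
Sum = 3.22
df = 8. Since 3.22 < 20.090, we do not reject H₀.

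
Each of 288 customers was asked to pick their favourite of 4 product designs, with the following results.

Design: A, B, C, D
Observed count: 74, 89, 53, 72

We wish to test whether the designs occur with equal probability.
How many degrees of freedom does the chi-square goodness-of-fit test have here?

3

There are k = 4 categories and no parameters were estimated from the data, so df = 4 − 1 = 3.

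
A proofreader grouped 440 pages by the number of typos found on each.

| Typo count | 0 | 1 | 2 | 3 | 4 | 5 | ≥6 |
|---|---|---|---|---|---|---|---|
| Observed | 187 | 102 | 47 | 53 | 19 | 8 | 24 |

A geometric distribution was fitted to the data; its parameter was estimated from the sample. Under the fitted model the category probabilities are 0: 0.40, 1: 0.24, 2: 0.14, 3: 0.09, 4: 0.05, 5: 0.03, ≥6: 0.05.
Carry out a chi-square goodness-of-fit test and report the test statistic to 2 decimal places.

11.44

Expected counts E_i = n·p_i: 440×0.40 = 176, 440×0.24 = 105.6, 440×0.14 = 61.6, 440×0.09 = 39.6, 440×0.05 = 22, 440×0.03 = 13.2, 440×0.05 = 22.
cat         O        E   (O−E)²/E
0         187      176      0.688
1         102    105.6      0.123
2          47     61.6      3.460
3          53     39.6      4.534
4          19       22      0.409
5           8     13.2      2.048
≥6         24       22      0.182
Sum = 11.44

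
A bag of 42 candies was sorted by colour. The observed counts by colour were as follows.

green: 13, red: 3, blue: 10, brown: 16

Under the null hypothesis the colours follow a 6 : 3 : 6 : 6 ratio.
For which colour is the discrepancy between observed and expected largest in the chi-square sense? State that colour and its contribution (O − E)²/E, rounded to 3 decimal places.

red, 1.500

Ratio total = 21. Expected counts: 42×6/21 = 12, 42×3/21 = 6, 42×6/21 = 12, 42×6/21 = 12.
cat         O        E   (O−E)²/E
green      13       12     0.0833
red         3        6     1.5000
blue       10       12     0.3333
brown      16       12     1.3333
The largest term is for red: 1.500.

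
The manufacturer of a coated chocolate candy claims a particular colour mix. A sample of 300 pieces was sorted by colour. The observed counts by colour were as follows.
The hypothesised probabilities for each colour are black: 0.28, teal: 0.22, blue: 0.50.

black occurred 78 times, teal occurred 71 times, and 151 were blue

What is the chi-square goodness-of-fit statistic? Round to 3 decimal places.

Expected counts E_i = n·p_i: 300×0.28 = 84, 300×0.22 = 66, 300×0.50 = 150.
black: (78 − 84)²/84 = 36/84 = 0.4286
teal: (71 − 66)²/66 = 25/66 = 0.3788
blue: (151 − 150)²/150 = 1/150 = 0.0067
Sum = 0.814

0.814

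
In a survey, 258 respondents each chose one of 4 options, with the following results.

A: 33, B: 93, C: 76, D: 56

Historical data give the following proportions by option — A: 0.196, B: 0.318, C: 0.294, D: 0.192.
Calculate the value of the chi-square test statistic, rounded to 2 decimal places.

8.41

Expected counts E_i = n·p_i: 258×0.196 = 50.568, 258×0.318 = 82.044, 258×0.294 = 75.852, 258×0.192 = 49.536.
cat         O        E   (O−E)²/E
A          33   50.568      6.103
B          93   82.044      1.463
C          76   75.852      0.000
D          56   49.536      0.843
Sum = 8.41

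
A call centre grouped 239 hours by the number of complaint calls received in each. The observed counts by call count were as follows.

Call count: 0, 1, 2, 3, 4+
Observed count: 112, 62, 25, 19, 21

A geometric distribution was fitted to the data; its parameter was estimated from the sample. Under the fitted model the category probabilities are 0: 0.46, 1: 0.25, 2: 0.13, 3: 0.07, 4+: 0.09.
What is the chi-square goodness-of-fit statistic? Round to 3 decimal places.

Expected counts E_i = n·p_i: 239×0.46 = 109.94, 239×0.25 = 59.75, 239×0.13 = 31.07, 239×0.07 = 16.73, 239×0.09 = 21.51.
cat         O        E   (O−E)²/E
0         112   109.94     0.0386
1          62    59.75     0.0847
2          25    31.07     1.1859
3          19    16.73     0.3080
4+         21    21.51     0.0121
Sum = 1.629

1.629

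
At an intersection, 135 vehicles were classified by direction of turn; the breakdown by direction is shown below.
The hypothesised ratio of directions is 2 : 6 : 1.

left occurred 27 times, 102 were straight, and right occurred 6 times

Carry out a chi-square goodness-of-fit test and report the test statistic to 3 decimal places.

Ratio total = 9. Expected counts: 135×2/9 = 30, 135×6/9 = 90, 135×1/9 = 15.
χ² = (27−30)²/30 + (102−90)²/90 + (6−15)²/15
   = 0.3000 + 1.6000 + 5.4000
Sum = 7.300

7.300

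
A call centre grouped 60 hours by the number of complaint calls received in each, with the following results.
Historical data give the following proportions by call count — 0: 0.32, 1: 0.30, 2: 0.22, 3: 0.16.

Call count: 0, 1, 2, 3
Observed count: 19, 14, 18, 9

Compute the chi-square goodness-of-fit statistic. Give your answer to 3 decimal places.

Expected counts E_i = n·p_i: 60×0.32 = 19.2, 60×0.30 = 18, 60×0.22 = 13.2, 60×0.16 = 9.6.
cat         O        E   (O−E)²/E
0          19     19.2     0.0021
1          14       18     0.8889
2          18     13.2     1.7455
3           9      9.6     0.0375
Sum = 2.674

2.674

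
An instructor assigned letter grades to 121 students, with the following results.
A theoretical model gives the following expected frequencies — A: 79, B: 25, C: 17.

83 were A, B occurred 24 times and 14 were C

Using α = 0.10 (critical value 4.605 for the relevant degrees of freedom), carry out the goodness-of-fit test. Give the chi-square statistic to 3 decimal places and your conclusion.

0.772; do not reject

cat         O        E   (O−E)²/E
A          83       79     0.2025
B          24       25     0.0400
C          14       17     0.5294
Sum = 0.772
df = 2. Since 0.772 < 4.605, we do not reject H₀.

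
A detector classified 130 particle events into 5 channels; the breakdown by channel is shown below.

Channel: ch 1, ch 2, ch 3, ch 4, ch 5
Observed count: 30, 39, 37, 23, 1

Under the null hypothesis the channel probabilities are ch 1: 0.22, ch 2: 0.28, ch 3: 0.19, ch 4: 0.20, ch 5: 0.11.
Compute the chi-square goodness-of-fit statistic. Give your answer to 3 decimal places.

Expected counts E_i = n·p_i: 130×0.22 = 28.6, 130×0.28 = 36.4, 130×0.19 = 24.7, 130×0.20 = 26, 130×0.11 = 14.3.
cat         O        E   (O−E)²/E
ch 1       30     28.6     0.0685
ch 2       39     36.4     0.1857
ch 3       37     24.7     6.1251
ch 4       23       26     0.3462
ch 5        1     14.3    12.3699
Sum = 19.095

19.095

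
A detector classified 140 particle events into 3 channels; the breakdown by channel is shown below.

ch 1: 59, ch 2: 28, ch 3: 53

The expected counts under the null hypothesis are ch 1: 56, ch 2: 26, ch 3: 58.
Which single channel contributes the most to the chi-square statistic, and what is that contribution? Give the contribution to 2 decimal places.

ch 3, 0.43

χ² = (59−56)²/56 + (28−26)²/26 + (53−58)²/58
   = 0.161 + 0.154 + 0.431
The largest term is for ch 3: 0.43.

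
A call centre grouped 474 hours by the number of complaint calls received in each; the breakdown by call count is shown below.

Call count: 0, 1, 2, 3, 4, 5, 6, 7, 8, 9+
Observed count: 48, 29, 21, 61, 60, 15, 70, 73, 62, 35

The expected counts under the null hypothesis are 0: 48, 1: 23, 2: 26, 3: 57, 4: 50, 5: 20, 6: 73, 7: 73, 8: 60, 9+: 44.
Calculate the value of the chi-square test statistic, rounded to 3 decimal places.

8.088

χ² = (48−48)²/48 + (29−23)²/23 + (21−26)²/26 + (61−57)²/57 + (60−50)²/50 + (15−20)²/20 + (70−73)²/73 + (73−73)²/73 + (62−60)²/60 + (35−44)²/44
   = 0.0000 + 1.5652 + 0.9615 + 0.2807 + 2.0000 + 1.2500 + 0.1233 + 0.0000 + 0.0667 + 1.8409
Sum = 8.088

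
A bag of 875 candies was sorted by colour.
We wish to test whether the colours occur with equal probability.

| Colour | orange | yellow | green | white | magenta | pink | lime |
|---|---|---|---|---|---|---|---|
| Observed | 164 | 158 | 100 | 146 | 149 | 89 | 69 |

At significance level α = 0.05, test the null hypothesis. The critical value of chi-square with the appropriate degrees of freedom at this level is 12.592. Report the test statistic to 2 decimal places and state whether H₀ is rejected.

69.47; reject

Expected count for each of the 7 categories: 875/7 = 125.
cat          O        E   (O−E)²/E
orange     164      125     12.168
yellow     158      125      8.712
green      100      125      5.000
white      146      125      3.528
magenta    149      125      4.608
pink        89      125     10.368
lime        69      125     25.088
Sum = 69.47
df = 6. Since 69.47 > 12.592, we reject H₀.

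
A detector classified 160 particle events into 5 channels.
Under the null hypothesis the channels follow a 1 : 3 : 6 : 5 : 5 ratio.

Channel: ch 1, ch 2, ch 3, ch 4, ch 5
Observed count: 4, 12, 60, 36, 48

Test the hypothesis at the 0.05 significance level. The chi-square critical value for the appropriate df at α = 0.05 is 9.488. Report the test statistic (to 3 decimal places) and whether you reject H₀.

13.000; reject

Ratio total = 20. Expected counts: 160×1/20 = 8, 160×3/20 = 24, 160×6/20 = 48, 160×5/20 = 40, 160×5/20 = 40.
cat         O        E   (O−E)²/E
ch 1        4        8     2.0000
ch 2       12       24     6.0000
ch 3       60       48     3.0000
ch 4       36       40     0.4000
ch 5       48       40     1.6000
Sum = 13.000
df = 4. Since 13.000 > 9.488, we reject H₀.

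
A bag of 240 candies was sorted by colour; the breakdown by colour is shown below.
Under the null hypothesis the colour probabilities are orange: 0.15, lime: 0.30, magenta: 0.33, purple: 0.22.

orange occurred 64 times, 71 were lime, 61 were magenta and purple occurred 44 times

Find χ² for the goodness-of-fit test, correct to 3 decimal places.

27.441

Expected counts E_i = n·p_i: 240×0.15 = 36, 240×0.30 = 72, 240×0.33 = 79.2, 240×0.22 = 52.8.
χ² = (64−36)²/36 + (71−72)²/72 + (61−79.2)²/79.2 + (44−52.8)²/52.8
   = 21.7778 + 0.0139 + 4.1823 + 1.4667
Sum = 27.441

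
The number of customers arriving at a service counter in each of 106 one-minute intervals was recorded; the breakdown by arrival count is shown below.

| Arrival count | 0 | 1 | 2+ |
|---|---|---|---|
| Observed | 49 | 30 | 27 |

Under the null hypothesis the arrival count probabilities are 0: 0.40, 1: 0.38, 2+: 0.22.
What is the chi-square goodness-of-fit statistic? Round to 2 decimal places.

Expected counts E_i = n·p_i: 106×0.40 = 42.4, 106×0.38 = 40.28, 106×0.22 = 23.32.
cat         O        E   (O−E)²/E
0          49     42.4      1.027
1          30    40.28      2.624
2+         27    23.32      0.581
Sum = 4.23

4.23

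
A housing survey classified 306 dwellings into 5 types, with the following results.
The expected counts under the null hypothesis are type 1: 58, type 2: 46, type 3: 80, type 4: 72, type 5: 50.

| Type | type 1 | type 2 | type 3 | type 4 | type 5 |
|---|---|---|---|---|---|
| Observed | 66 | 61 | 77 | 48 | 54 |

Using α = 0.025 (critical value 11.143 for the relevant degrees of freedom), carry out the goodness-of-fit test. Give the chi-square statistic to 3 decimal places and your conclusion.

cat         O        E   (O−E)²/E
type 1     66       58     1.1034
type 2     61       46     4.8913
type 3     77       80     0.1125
type 4     48       72     8.0000
type 5     54       50     0.3200
Sum = 14.427
df = 4. Since 14.427 > 11.143, we reject H₀.

14.427; reject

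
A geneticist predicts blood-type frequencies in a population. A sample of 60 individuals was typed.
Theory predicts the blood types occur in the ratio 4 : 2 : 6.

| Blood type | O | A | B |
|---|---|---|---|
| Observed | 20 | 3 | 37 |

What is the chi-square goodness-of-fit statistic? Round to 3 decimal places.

6.533

Ratio total = 12. Expected counts: 60×4/12 = 20, 60×2/12 = 10, 60×6/12 = 30.
χ² = (20−20)²/20 + (3−10)²/10 + (37−30)²/30
   = 0.0000 + 4.9000 + 1.6333
Sum = 6.533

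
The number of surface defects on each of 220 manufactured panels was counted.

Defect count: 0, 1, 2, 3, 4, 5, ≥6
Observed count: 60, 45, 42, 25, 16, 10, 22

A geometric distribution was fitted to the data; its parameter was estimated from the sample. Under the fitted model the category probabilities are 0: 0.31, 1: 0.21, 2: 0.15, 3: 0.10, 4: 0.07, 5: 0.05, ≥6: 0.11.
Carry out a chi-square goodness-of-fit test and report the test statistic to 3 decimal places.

Expected counts E_i = n·p_i: 220×0.31 = 68.2, 220×0.21 = 46.2, 220×0.15 = 33, 220×0.10 = 22, 220×0.07 = 15.4, 220×0.05 = 11, 220×0.11 = 24.2.
0: (60 − 68.2)²/68.2 = 67.24/68.2 = 0.9859
1: (45 − 46.2)²/46.2 = 1.44/46.2 = 0.0312
2: (42 − 33)²/33 = 81/33 = 2.4545
3: (25 − 22)²/22 = 9/22 = 0.4091
4: (16 − 15.4)²/15.4 = 0.36/15.4 = 0.0234
5: (10 − 11)²/11 = 1/11 = 0.0909
≥6: (22 − 24.2)²/24.2 = 4.84/24.2 = 0.2000
Sum = 4.195

4.195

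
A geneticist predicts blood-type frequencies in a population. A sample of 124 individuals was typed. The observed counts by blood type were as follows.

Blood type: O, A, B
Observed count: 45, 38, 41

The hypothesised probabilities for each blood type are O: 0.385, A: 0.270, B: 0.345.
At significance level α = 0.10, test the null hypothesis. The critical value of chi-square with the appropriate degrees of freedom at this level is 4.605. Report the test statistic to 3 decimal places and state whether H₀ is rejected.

Expected counts E_i = n·p_i: 124×0.385 = 47.74, 124×0.270 = 33.48, 124×0.345 = 42.78.
O: (45 − 47.74)²/47.74 = 7.5076/47.74 = 0.1573
A: (38 − 33.48)²/33.48 = 20.4304/33.48 = 0.6102
B: (41 − 42.78)²/42.78 = 3.1684/42.78 = 0.0741
Sum = 0.842
df = 2. Since 0.842 < 4.605, we do not reject H₀.

0.842; do not reject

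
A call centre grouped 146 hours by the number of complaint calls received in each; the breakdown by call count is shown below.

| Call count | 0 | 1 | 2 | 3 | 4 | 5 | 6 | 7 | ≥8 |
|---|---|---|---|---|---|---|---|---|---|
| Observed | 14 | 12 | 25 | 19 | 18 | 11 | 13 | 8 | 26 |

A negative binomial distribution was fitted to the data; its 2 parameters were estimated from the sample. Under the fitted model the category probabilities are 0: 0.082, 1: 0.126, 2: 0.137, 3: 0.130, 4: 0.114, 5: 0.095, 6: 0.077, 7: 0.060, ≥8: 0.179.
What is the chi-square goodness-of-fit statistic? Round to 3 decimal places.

Expected counts E_i = n·p_i: 146×0.082 = 11.972, 146×0.126 = 18.396, 146×0.137 = 20.002, 146×0.130 = 18.98, 146×0.114 = 16.644, 146×0.095 = 13.87, 146×0.077 = 11.242, 146×0.060 = 8.76, 146×0.179 = 26.134.
0: (14 − 11.972)²/11.972 = 4.112784/11.972 = 0.3435
1: (12 − 18.396)²/18.396 = 40.908816/18.396 = 2.2238
2: (25 − 20.002)²/20.002 = 24.980004/20.002 = 1.2489
3: (19 − 18.98)²/18.98 = 0.0004/18.98 = 0.0000
4: (18 − 16.644)²/16.644 = 1.838736/16.644 = 0.1105
5: (11 − 13.87)²/13.87 = 8.2369/13.87 = 0.5939
6: (13 − 11.242)²/11.242 = 3.090564/11.242 = 0.2749
7: (8 − 8.76)²/8.76 = 0.5776/8.76 = 0.0659
≥8: (26 − 26.134)²/26.134 = 0.017956/26.134 = 0.0007
Sum = 4.862

4.862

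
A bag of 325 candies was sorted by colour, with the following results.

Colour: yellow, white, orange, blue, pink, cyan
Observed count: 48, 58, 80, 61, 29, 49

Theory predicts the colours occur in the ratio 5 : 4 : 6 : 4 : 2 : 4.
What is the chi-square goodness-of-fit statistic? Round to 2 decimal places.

Ratio total = 25. Expected counts: 325×5/25 = 65, 325×4/25 = 52, 325×6/25 = 78, 325×4/25 = 52, 325×2/25 = 26, 325×4/25 = 52.
cat         O        E   (O−E)²/E
yellow     48       65      4.446
white      58       52      0.692
orange     80       78      0.051
blue       61       52      1.558
pink       29       26      0.346
cyan       49       52      0.173
Sum = 7.27

7.27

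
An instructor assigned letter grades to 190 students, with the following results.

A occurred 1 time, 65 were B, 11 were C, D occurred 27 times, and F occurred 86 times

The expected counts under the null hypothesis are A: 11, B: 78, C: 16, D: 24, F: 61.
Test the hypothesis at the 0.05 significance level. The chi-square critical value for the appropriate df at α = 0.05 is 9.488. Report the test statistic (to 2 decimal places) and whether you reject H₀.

cat         O        E   (O−E)²/E
A           1       11      9.091
B          65       78      2.167
C          11       16      1.563
D          27       24      0.375
F          86       61     10.246
Sum = 23.44
df = 4. Since 23.44 > 9.488, we reject H₀.

23.44; reject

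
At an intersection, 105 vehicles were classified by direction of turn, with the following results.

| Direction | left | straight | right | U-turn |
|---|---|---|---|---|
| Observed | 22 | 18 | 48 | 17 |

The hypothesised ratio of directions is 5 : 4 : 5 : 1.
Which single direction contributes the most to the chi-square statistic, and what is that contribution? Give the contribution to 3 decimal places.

U-turn, 14.286

Ratio total = 15. Expected counts: 105×5/15 = 35, 105×4/15 = 28, 105×5/15 = 35, 105×1/15 = 7.
cat           O        E   (O−E)²/E
left         22       35     4.8286
straight     18       28     3.5714
right        48       35     4.8286
U-turn       17        7    14.2857
The largest term is for U-turn: 14.286.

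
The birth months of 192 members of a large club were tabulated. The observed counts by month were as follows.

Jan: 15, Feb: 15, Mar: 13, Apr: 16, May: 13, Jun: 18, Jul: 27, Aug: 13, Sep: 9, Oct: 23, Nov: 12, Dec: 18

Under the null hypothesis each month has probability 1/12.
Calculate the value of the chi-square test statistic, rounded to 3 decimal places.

17.000

Expected count for each of the 12 categories: 192/12 = 16.
Jan: (15 − 16)²/16 = 1/16 = 0.0625
Feb: (15 − 16)²/16 = 1/16 = 0.0625
Mar: (13 − 16)²/16 = 9/16 = 0.5625
Apr: (16 − 16)²/16 = 0/16 = 0.0000
May: (13 − 16)²/16 = 9/16 = 0.5625
Jun: (18 − 16)²/16 = 4/16 = 0.2500
Jul: (27 − 16)²/16 = 121/16 = 7.5625
Aug: (13 − 16)²/16 = 9/16 = 0.5625
Sep: (9 − 16)²/16 = 49/16 = 3.0625
Oct: (23 − 16)²/16 = 49/16 = 3.0625
Nov: (12 − 16)²/16 = 16/16 = 1.0000
Dec: (18 − 16)²/16 = 4/16 = 0.2500
Sum = 17.000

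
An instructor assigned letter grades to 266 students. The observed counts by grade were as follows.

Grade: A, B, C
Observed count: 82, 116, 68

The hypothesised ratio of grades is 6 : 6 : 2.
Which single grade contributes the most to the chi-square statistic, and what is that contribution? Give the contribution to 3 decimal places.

Ratio total = 14. Expected counts: 266×6/14 = 114, 266×6/14 = 114, 266×2/14 = 38.
cat         O        E   (O−E)²/E
A          82      114     8.9825
B         116      114     0.0351
C          68       38    23.6842
The largest term is for C: 23.684.

C, 23.684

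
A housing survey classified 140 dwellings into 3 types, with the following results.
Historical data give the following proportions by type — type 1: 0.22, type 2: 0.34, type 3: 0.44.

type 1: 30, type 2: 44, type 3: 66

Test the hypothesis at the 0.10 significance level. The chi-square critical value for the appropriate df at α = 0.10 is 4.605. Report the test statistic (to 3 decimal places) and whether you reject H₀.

Expected counts E_i = n·p_i: 140×0.22 = 30.8, 140×0.34 = 47.6, 140×0.44 = 61.6.
type 1: (30 − 30.8)²/30.8 = 0.64/30.8 = 0.0208
type 2: (44 − 47.6)²/47.6 = 12.96/47.6 = 0.2723
type 3: (66 − 61.6)²/61.6 = 19.36/61.6 = 0.3143
Sum = 0.607
df = 2. Since 0.607 < 4.605, we do not reject H₀.

0.607; do not reject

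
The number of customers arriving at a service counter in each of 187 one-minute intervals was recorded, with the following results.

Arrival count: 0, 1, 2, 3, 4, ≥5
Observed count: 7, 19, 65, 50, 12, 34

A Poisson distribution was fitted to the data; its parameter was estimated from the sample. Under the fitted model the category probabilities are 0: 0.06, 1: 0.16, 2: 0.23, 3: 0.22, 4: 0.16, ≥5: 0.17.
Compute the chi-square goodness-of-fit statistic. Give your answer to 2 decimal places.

29.61

Expected counts E_i = n·p_i: 187×0.06 = 11.22, 187×0.16 = 29.92, 187×0.23 = 43.01, 187×0.22 = 41.14, 187×0.16 = 29.92, 187×0.17 = 31.79.
χ² = (7−11.22)²/11.22 + (19−29.92)²/29.92 + (65−43.01)²/43.01 + (50−41.14)²/41.14 + (12−29.92)²/29.92 + (34−31.79)²/31.79
   = 1.587 + 3.986 + 11.243 + 1.908 + 10.733 + 0.154
Sum = 29.61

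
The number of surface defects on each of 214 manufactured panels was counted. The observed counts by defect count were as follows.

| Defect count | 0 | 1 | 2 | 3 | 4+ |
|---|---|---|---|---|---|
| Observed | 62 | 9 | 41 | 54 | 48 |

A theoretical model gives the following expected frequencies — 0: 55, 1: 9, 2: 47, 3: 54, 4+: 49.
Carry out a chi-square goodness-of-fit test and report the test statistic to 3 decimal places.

1.677

cat         O        E   (O−E)²/E
0          62       55     0.8909
1           9        9     0.0000
2          41       47     0.7660
3          54       54     0.0000
4+         48       49     0.0204
Sum = 1.677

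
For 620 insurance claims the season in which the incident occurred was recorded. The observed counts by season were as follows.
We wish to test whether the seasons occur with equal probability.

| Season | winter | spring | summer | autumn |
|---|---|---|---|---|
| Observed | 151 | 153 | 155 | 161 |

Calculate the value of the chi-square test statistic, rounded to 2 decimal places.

0.36

Under H₀ each category has probability 1/4, so each expected count is 620/4 = 155.
χ² = (151−155)²/155 + (153−155)²/155 + (155−155)²/155 + (161−155)²/155
   = 0.103 + 0.026 + 0.000 + 0.232
Sum = 0.36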